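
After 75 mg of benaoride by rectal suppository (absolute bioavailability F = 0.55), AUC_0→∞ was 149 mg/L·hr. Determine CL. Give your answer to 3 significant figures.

CL = F × Dose / AUC_0→∞
   = 0.55 × 75 / 149 = 0.276846 L/hr

CL = 0.277 L/hr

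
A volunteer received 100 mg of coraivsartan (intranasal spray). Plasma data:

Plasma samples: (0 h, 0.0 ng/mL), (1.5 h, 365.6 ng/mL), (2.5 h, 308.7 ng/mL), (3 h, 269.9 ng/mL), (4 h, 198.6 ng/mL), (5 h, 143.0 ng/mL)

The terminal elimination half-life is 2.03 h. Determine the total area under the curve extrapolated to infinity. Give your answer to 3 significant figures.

AUC = 1580 ng/mL·h

Trapezoidal AUC_0→5:
  [0→1.5]: (0.0+365.6)/2 × 1.5 = 274.2
  [1.5→2.5]: (365.6+308.7)/2 × 1 = 337.15
  [2.5→3]: (308.7+269.9)/2 × 0.5 = 144.65
  [3→4]: (269.9+198.6)/2 × 1 = 234.25
  [4→5]: (198.6+143.0)/2 × 1 = 170.8
  Sum = 1161.05 ng/mL·h
k_e = ln2 / t½ = 0.693147 / 2.03 = 0.3415 h^-1
Extrapolated tail: C_last / k_e = 143.0 / 0.3415 = 418.741
AUC_0→∞ = 1161.05 + 418.741 = 1579.791 ng/mL·h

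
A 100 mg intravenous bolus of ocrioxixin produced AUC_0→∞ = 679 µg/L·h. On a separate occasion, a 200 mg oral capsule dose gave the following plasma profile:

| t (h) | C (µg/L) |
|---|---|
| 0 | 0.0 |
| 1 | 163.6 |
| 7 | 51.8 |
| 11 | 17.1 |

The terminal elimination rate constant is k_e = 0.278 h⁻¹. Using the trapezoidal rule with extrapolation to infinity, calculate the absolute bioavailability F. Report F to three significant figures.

F = 0.683

Trapezoidal AUC_0→11 (oral capsule):
  [0→1]: (0.0+163.6)/2 × 1 = 81.8
  [1→7]: (163.6+51.8)/2 × 6 = 646.2
  [7→11]: (51.8+17.1)/2 × 4 = 137.8
  Sum = 865.8 µg/L·h
Tail: C_last/k_e = 17.1/0.278 = 61.511
AUC_0→∞ (oral capsule) = 865.8 + 61.511 = 927.311 µg/L·h
F = (AUC_ev/D_ev)/(AUC_iv/D_iv) = (927.311/200)/(679/100) = 4.636555/6.79 = 0.6829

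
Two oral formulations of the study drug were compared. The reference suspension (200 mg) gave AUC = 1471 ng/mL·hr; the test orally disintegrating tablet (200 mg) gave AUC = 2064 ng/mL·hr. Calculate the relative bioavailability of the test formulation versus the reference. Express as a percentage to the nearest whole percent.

F_rel = 140%

F_rel = (AUC_test/D_test) / (AUC_ref/D_ref)
      = (2064/200) / (1471/200)
      = 10.32 / 7.355 = 1.4031 = 140.31%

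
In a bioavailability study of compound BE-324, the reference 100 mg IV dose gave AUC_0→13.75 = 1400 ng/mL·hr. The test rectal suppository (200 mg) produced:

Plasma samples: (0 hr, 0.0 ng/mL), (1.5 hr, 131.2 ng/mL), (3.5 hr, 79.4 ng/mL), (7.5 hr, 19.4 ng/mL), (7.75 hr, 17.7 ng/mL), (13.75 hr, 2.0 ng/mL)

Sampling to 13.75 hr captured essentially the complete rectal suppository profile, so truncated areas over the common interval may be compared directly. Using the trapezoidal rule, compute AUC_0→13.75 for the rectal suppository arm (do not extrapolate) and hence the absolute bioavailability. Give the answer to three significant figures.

Trapezoidal AUC_0→13.75 (rectal suppository):
  [0→1.5]: (0.0+131.2)/2 × 1.5 = 98.4
  [1.5→3.5]: (131.2+79.4)/2 × 2 = 210.6
  [3.5→7.5]: (79.4+19.4)/2 × 4 = 197.6
  [7.5→7.75]: (19.4+17.7)/2 × 0.25 = 4.6375
  [7.75→13.75]: (17.7+2.0)/2 × 6 = 59.1
  Sum = 570.3375 ng/mL·hr
F = (AUC_ev/D_ev)/(AUC_iv/D_iv) = (570.3375/200)/(1400/100) = 2.8516875/14 = 0.2037

F = 0.204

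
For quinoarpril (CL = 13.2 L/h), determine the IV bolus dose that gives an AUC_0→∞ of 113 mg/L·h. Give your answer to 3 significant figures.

Dose_iv = CL × AUC_0→∞
     = 13.2 × 113 = 1491.6 mg

Dose = 1490 mg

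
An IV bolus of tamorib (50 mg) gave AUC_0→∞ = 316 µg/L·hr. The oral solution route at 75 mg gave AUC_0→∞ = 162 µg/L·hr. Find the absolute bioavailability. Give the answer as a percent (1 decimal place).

F = 34.2%

F = (AUC_ev / D_ev) / (AUC_iv / D_iv)
  = (162/75) / (316/50)
  = 2.16 / 6.32 = 0.3418
  = 34.18%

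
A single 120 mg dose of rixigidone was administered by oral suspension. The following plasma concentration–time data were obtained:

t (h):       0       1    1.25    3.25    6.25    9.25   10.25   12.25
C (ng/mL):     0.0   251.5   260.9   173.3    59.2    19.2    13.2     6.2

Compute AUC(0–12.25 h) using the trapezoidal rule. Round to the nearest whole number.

AUC = 1126 ng/mL·h

Trapezoidal AUC_0→12.25:
  [0→1]: (0.0+251.5)/2 × 1 = 125.75
  [1→1.25]: (251.5+260.9)/2 × 0.25 = 64.05
  [1.25→3.25]: (260.9+173.3)/2 × 2 = 434.2
  [3.25→6.25]: (173.3+59.2)/2 × 3 = 348.75
  [6.25→9.25]: (59.2+19.2)/2 × 3 = 117.6
  [9.25→10.25]: (19.2+13.2)/2 × 1 = 16.2
  [10.25→12.25]: (13.2+6.2)/2 × 2 = 19.4
  Sum = 1125.95 ng/mL·h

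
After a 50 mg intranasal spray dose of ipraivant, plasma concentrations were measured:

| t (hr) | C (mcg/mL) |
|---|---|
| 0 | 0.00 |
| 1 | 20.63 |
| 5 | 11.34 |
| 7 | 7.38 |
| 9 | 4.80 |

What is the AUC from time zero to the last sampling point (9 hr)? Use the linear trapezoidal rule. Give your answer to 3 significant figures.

Trapezoidal AUC_0→9:
  [0→1]: (0.00+20.63)/2 × 1 = 10.315
  [1→5]: (20.63+11.34)/2 × 4 = 63.94
  [5→7]: (11.34+7.38)/2 × 2 = 18.72
  [7→9]: (7.38+4.80)/2 × 2 = 12.18
  Sum = 105.155 mcg/mL·hr

AUC = 105 mcg/mL·hr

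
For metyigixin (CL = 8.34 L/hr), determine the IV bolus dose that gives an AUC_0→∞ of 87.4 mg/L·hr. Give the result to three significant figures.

Dose_iv = CL × AUC_0→∞
     = 8.34 × 87.4 = 728.916 mg

Dose = 729 mg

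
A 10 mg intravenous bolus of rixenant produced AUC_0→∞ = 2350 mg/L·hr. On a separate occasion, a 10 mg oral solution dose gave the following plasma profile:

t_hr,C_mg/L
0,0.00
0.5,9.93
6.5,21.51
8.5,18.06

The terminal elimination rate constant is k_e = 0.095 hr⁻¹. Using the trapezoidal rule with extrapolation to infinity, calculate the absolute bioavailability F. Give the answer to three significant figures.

F = 0.139

Trapezoidal AUC_0→8.5 (oral solution):
  [0→0.5]: (0.00+9.93)/2 × 0.5 = 2.4825
  [0.5→6.5]: (9.93+21.51)/2 × 6 = 94.32
  [6.5→8.5]: (21.51+18.06)/2 × 2 = 39.57
  Sum = 136.3725 mg/L·hr
Tail: C_last/k_e = 18.06/0.095 = 190.105
AUC_0→∞ (oral solution) = 136.3725 + 190.105 = 326.4775 mg/L·hr
F = (AUC_ev/D_ev)/(AUC_iv/D_iv) = (326.4775/10)/(2350/10) = 32.64775/235 = 0.1389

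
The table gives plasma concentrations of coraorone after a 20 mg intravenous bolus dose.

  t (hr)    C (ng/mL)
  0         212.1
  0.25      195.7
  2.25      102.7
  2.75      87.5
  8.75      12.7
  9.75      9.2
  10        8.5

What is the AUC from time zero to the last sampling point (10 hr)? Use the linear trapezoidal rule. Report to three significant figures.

Trapezoidal AUC_0→10:
  [0→0.25]: (212.1+195.7)/2 × 0.25 = 50.975
  [0.25→2.25]: (195.7+102.7)/2 × 2 = 298.4
  [2.25→2.75]: (102.7+87.5)/2 × 0.5 = 47.55
  [2.75→8.75]: (87.5+12.7)/2 × 6 = 300.6
  [8.75→9.75]: (12.7+9.2)/2 × 1 = 10.95
  [9.75→10]: (9.2+8.5)/2 × 0.25 = 2.2125
  Sum = 710.6875 ng/mL·hr

AUC = 711 ng/mL·hr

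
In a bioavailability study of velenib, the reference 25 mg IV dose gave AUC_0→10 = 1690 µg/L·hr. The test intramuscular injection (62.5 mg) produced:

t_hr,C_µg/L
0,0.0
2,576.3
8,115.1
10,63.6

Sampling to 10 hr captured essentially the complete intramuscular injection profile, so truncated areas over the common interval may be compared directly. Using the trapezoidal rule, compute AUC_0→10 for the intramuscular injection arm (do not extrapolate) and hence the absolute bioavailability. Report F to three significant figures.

Trapezoidal AUC_0→10 (intramuscular injection):
  [0→2]: (0.0+576.3)/2 × 2 = 576.3
  [2→8]: (576.3+115.1)/2 × 6 = 2074.2
  [8→10]: (115.1+63.6)/2 × 2 = 178.7
  Sum = 2829.2 µg/L·hr
F = (AUC_ev/D_ev)/(AUC_iv/D_iv) = (2829.2/62.5)/(1690/25) = 45.2672/67.6 = 0.6696

F = 0.670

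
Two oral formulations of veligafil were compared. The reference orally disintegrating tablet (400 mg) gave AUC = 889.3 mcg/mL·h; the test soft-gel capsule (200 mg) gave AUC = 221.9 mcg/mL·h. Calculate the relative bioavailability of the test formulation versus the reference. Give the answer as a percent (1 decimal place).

F_rel = 49.9%

F_rel = (AUC_test/D_test) / (AUC_ref/D_ref)
      = (221.9/200) / (889.3/400)
      = 1.1095 / 2.22325 = 0.4990 = 49.90%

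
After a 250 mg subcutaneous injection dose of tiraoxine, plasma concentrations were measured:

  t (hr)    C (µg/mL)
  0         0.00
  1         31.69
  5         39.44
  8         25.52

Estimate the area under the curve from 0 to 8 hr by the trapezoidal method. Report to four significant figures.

Trapezoidal AUC_0→8:
  [0→1]: (0.00+31.69)/2 × 1 = 15.845
  [1→5]: (31.69+39.44)/2 × 4 = 142.26
  [5→8]: (39.44+25.52)/2 × 3 = 97.44
  Sum = 255.545 µg/mL·hr

AUC = 255.5 µg/mL·hr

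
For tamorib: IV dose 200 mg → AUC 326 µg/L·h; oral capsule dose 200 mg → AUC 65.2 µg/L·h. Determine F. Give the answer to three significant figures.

F = (AUC_ev / D_ev) / (AUC_iv / D_iv)
  = (65.2/200) / (326/200)
  = 0.326 / 1.63 = 0.2000

F = 0.200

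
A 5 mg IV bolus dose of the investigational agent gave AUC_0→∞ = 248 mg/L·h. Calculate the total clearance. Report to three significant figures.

CL = 0.0202 L/h

CL = Dose_iv / AUC_0→∞
   = 5 / 248 = 0.0201613 L/h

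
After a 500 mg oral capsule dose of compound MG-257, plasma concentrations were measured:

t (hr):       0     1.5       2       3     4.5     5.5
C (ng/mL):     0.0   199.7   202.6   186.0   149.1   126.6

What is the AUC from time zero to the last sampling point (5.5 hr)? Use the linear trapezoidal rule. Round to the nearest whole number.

AUC = 834 ng/mL·hr

Trapezoidal AUC_0→5.5:
  [0→1.5]: (0.0+199.7)/2 × 1.5 = 149.775
  [1.5→2]: (199.7+202.6)/2 × 0.5 = 100.575
  [2→3]: (202.6+186.0)/2 × 1 = 194.3
  [3→4.5]: (186.0+149.1)/2 × 1.5 = 251.325
  [4.5→5.5]: (149.1+126.6)/2 × 1 = 137.85
  Sum = 833.825 ng/mL·hr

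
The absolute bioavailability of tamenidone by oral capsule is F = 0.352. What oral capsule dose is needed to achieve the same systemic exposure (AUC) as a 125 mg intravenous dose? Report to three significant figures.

For equal systemic exposure: F × D_ev = D_iv
D_ev = D_iv / F = 125 / 0.352 = 355.114 mg

D_oral = 355 mg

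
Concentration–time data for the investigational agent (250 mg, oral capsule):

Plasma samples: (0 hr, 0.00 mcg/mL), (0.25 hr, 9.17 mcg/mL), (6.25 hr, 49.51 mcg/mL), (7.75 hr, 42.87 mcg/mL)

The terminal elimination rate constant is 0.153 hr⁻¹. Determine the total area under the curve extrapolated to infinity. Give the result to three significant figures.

AUC = 527 mcg/mL·hr

Trapezoidal AUC_0→7.75:
  [0→0.25]: (0.00+9.17)/2 × 0.25 = 1.14625
  [0.25→6.25]: (9.17+49.51)/2 × 6 = 176.04
  [6.25→7.75]: (49.51+42.87)/2 × 1.5 = 69.285
  Sum = 246.47125 mcg/mL·hr
Extrapolated tail: C_last / k_e = 42.87 / 0.153 = 280.196
AUC_0→∞ = 246.47125 + 280.196 = 526.66725 mcg/mL·hr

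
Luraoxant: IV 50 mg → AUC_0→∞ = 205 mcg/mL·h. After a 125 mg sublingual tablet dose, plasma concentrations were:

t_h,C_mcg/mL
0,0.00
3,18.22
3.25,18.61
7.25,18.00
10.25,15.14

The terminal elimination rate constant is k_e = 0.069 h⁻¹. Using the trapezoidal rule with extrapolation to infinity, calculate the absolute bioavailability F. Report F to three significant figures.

F = 0.730

Trapezoidal AUC_0→10.25 (sublingual tablet):
  [0→3]: (0.00+18.22)/2 × 3 = 27.33
  [3→3.25]: (18.22+18.61)/2 × 0.25 = 4.60375
  [3.25→7.25]: (18.61+18.00)/2 × 4 = 73.22
  [7.25→10.25]: (18.00+15.14)/2 × 3 = 49.71
  Sum = 154.86375 mcg/mL·h
Tail: C_last/k_e = 15.14/0.069 = 219.420
AUC_0→∞ (sublingual tablet) = 154.86375 + 219.420 = 374.28375 mcg/mL·h
F = (AUC_ev/D_ev)/(AUC_iv/D_iv) = (374.28375/125)/(205/50) = 2.99427/4.1 = 0.7303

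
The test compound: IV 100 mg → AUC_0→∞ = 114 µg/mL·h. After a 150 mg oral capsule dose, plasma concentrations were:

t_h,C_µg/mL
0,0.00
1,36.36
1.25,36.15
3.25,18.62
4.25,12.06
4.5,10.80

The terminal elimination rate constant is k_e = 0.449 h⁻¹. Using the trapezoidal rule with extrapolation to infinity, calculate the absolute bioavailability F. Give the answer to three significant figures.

Trapezoidal AUC_0→4.5 (oral capsule):
  [0→1]: (0.00+36.36)/2 × 1 = 18.18
  [1→1.25]: (36.36+36.15)/2 × 0.25 = 9.06375
  [1.25→3.25]: (36.15+18.62)/2 × 2 = 54.77
  [3.25→4.25]: (18.62+12.06)/2 × 1 = 15.34
  [4.25→4.5]: (12.06+10.80)/2 × 0.25 = 2.8575
  Sum = 100.21125 µg/mL·h
Tail: C_last/k_e = 10.80/0.449 = 24.053
AUC_0→∞ (oral capsule) = 100.21125 + 24.053 = 124.26425 µg/mL·h
F = (AUC_ev/D_ev)/(AUC_iv/D_iv) = (124.26425/150)/(114/100) = 0.828428/1.14 = 0.7267

F = 0.727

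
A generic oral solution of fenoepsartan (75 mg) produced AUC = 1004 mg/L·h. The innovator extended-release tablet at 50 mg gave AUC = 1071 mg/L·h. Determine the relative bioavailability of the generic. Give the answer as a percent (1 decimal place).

F_rel = (AUC_test/D_test) / (AUC_ref/D_ref)
      = (1004/75) / (1071/50)
      = 13.3867 / 21.42 = 0.6250 = 62.50%

F_rel = 62.5%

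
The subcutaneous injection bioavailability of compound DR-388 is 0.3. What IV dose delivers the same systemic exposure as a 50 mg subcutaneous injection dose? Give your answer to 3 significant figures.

D_iv = 15.0 mg

Systemic exposure from an extravascular dose = F × D_ev, so the equivalent IV dose is F × D_ev.
D_iv = F × D_ev = 0.3 × 50 = 15 mg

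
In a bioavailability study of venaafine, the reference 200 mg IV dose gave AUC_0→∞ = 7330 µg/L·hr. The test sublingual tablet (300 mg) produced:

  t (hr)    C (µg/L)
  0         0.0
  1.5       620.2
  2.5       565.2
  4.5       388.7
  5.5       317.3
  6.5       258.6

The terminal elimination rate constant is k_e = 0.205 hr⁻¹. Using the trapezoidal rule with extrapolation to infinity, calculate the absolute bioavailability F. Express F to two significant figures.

Trapezoidal AUC_0→6.5 (sublingual tablet):
  [0→1.5]: (0.0+620.2)/2 × 1.5 = 465.15
  [1.5→2.5]: (620.2+565.2)/2 × 1 = 592.7
  [2.5→4.5]: (565.2+388.7)/2 × 2 = 953.9
  [4.5→5.5]: (388.7+317.3)/2 × 1 = 353.0
  [5.5→6.5]: (317.3+258.6)/2 × 1 = 287.95
  Sum = 2652.7 µg/L·hr
Tail: C_last/k_e = 258.6/0.205 = 1261.463
AUC_0→∞ (sublingual tablet) = 2652.7 + 1261.463 = 3914.163 µg/L·hr
F = (AUC_ev/D_ev)/(AUC_iv/D_iv) = (3914.163/300)/(7330/200) = 13.04721/36.65 = 0.3560

F = 0.36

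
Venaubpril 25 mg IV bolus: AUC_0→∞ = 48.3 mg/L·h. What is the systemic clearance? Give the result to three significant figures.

CL = 0.518 L/h

CL = Dose_iv / AUC_0→∞
   = 25 / 48.3 = 0.517598 L/h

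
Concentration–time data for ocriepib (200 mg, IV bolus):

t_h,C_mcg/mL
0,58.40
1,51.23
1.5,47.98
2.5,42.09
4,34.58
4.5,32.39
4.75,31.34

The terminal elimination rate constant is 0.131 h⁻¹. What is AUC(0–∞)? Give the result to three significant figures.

AUC = 446 mcg/mL·h

Trapezoidal AUC_0→4.75:
  [0→1]: (58.40+51.23)/2 × 1 = 54.815
  [1→1.5]: (51.23+47.98)/2 × 0.5 = 24.8025
  [1.5→2.5]: (47.98+42.09)/2 × 1 = 45.035
  [2.5→4]: (42.09+34.58)/2 × 1.5 = 57.5025
  [4→4.5]: (34.58+32.39)/2 × 0.5 = 16.7425
  [4.5→4.75]: (32.39+31.34)/2 × 0.25 = 7.96625
  Sum = 206.86375 mcg/mL·h
Extrapolated tail: C_last / k_e = 31.34 / 0.131 = 239.237
AUC_0→∞ = 206.86375 + 239.237 = 446.10075 mcg/mL·h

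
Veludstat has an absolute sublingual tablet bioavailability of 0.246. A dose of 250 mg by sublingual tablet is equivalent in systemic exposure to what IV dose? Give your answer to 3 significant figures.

D_iv = 61.5 mg

Systemic exposure from an extravascular dose = F × D_ev, so the equivalent IV dose is F × D_ev.
D_iv = F × D_ev = 0.246 × 250 = 61.5 mg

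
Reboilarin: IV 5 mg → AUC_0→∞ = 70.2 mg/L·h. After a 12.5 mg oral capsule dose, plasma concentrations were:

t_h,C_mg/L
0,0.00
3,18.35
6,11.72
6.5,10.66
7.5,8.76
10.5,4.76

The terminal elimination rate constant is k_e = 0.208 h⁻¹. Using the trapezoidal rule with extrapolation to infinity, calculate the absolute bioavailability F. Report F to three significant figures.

F = 0.747

Trapezoidal AUC_0→10.5 (oral capsule):
  [0→3]: (0.00+18.35)/2 × 3 = 27.525
  [3→6]: (18.35+11.72)/2 × 3 = 45.105
  [6→6.5]: (11.72+10.66)/2 × 0.5 = 5.595
  [6.5→7.5]: (10.66+8.76)/2 × 1 = 9.71
  [7.5→10.5]: (8.76+4.76)/2 × 3 = 20.28
  Sum = 108.215 mg/L·h
Tail: C_last/k_e = 4.76/0.208 = 22.885
AUC_0→∞ (oral capsule) = 108.215 + 22.885 = 131.1 mg/L·h
F = (AUC_ev/D_ev)/(AUC_iv/D_iv) = (131.1/12.5)/(70.2/5) = 10.488/14.04 = 0.7470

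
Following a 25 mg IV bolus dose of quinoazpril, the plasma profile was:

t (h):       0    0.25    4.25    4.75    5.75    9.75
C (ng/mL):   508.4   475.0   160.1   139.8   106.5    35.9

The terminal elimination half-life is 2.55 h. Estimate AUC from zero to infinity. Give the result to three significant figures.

AUC = 2010 ng/mL·h

Trapezoidal AUC_0→9.75:
  [0→0.25]: (508.4+475.0)/2 × 0.25 = 122.925
  [0.25→4.25]: (475.0+160.1)/2 × 4 = 1270.2
  [4.25→4.75]: (160.1+139.8)/2 × 0.5 = 74.975
  [4.75→5.75]: (139.8+106.5)/2 × 1 = 123.15
  [5.75→9.75]: (106.5+35.9)/2 × 4 = 284.8
  Sum = 1876.05 ng/mL·h
k_e = ln2 / t½ = 0.693147 / 2.55 = 0.2718 h^-1
Extrapolated tail: C_last / k_e = 35.9 / 0.2718 = 132.082
AUC_0→∞ = 1876.05 + 132.082 = 2008.132 ng/mL·h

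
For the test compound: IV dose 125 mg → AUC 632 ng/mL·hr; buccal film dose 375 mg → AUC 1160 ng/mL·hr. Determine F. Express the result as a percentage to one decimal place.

F = 61.2%

F = (AUC_ev / D_ev) / (AUC_iv / D_iv)
  = (1160/375) / (632/125)
  = 3.09333 / 5.056 = 0.6118
  = 61.18%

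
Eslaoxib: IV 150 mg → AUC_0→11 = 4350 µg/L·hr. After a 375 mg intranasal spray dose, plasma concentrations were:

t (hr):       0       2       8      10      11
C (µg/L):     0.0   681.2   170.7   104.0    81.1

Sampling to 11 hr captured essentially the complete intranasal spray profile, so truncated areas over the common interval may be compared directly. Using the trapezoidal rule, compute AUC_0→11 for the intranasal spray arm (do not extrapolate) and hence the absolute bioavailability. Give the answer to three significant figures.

Trapezoidal AUC_0→11 (intranasal spray):
  [0→2]: (0.0+681.2)/2 × 2 = 681.2
  [2→8]: (681.2+170.7)/2 × 6 = 2555.7
  [8→10]: (170.7+104.0)/2 × 2 = 274.7
  [10→11]: (104.0+81.1)/2 × 1 = 92.55
  Sum = 3604.15 µg/L·hr
F = (AUC_ev/D_ev)/(AUC_iv/D_iv) = (3604.15/375)/(4350/150) = 9.61107/29 = 0.3314

F = 0.331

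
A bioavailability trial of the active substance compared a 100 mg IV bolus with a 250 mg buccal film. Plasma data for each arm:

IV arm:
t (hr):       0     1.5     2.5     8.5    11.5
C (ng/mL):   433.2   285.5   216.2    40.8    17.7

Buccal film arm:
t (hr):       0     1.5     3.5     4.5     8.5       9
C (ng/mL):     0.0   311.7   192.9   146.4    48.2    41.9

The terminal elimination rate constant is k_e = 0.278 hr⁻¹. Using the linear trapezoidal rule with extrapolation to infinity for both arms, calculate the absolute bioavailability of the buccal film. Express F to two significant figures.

F = 0.34

Trapezoidal AUC_0→11.5 (IV):
  [0→1.5]: (433.2+285.5)/2 × 1.5 = 539.025
  [1.5→2.5]: (285.5+216.2)/2 × 1 = 250.85
  [2.5→8.5]: (216.2+40.8)/2 × 6 = 771.0
  [8.5→11.5]: (40.8+17.7)/2 × 3 = 87.75
  Sum = 1648.625 ng/mL·hr
IV tail: 17.7/0.278 = 63.669; AUC_iv,0→∞ = 1648.625 + 63.669 = 1712.294 ng/mL·hr
Trapezoidal AUC_0→9 (buccal film):
  [0→1.5]: (0.0+311.7)/2 × 1.5 = 233.775
  [1.5→3.5]: (311.7+192.9)/2 × 2 = 504.6
  [3.5→4.5]: (192.9+146.4)/2 × 1 = 169.65
  [4.5→8.5]: (146.4+48.2)/2 × 4 = 389.2
  [8.5→9]: (48.2+41.9)/2 × 0.5 = 22.525
  Sum = 1319.75 ng/mL·hr
buccal film tail: 41.9/0.278 = 150.719; AUC_ev,0→∞ = 1319.75 + 150.719 = 1470.469 ng/mL·hr
F = (AUC_ev/D_ev)/(AUC_iv/D_iv) = (1470.469/250)/(1712.294/100) = 5.881876/17.12294 = 0.3435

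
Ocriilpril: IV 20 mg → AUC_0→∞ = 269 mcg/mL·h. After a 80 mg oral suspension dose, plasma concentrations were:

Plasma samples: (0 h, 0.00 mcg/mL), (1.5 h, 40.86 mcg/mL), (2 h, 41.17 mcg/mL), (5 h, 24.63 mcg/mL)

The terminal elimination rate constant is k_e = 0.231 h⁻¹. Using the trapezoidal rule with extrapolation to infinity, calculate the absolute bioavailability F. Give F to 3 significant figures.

F = 0.238

Trapezoidal AUC_0→5 (oral suspension):
  [0→1.5]: (0.00+40.86)/2 × 1.5 = 30.645
  [1.5→2]: (40.86+41.17)/2 × 0.5 = 20.5075
  [2→5]: (41.17+24.63)/2 × 3 = 98.7
  Sum = 149.8525 mcg/mL·h
Tail: C_last/k_e = 24.63/0.231 = 106.623
AUC_0→∞ (oral suspension) = 149.8525 + 106.623 = 256.4755 mcg/mL·h
F = (AUC_ev/D_ev)/(AUC_iv/D_iv) = (256.4755/80)/(269/20) = 3.20594/13.45 = 0.2384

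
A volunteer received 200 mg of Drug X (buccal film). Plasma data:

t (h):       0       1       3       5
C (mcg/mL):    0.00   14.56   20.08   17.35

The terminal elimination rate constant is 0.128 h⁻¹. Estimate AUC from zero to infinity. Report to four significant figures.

Trapezoidal AUC_0→5:
  [0→1]: (0.00+14.56)/2 × 1 = 7.28
  [1→3]: (14.56+20.08)/2 × 2 = 34.64
  [3→5]: (20.08+17.35)/2 × 2 = 37.43
  Sum = 79.35 mcg/mL·h
Extrapolated tail: C_last / k_e = 17.35 / 0.128 = 135.547
AUC_0→∞ = 79.35 + 135.547 = 214.897 mcg/mL·h

AUC = 214.9 mcg/mL·h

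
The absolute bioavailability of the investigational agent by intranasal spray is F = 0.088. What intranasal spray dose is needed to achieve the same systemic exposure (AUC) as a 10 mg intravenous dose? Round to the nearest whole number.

For equal systemic exposure: F × D_ev = D_iv
D_ev = D_iv / F = 10 / 0.088 = 113.636 mg

D_intranasal = 114 mg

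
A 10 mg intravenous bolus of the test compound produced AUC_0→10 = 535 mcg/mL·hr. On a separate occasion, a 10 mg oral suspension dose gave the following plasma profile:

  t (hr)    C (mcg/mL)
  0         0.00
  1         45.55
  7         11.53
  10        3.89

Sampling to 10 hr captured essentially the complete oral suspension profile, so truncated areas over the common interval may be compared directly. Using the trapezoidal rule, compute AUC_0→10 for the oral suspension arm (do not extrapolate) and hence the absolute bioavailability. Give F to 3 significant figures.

Trapezoidal AUC_0→10 (oral suspension):
  [0→1]: (0.00+45.55)/2 × 1 = 22.775
  [1→7]: (45.55+11.53)/2 × 6 = 171.24
  [7→10]: (11.53+3.89)/2 × 3 = 23.13
  Sum = 217.145 mcg/mL·hr
F = (AUC_ev/D_ev)/(AUC_iv/D_iv) = (217.145/10)/(535/10) = 21.7145/53.5 = 0.4059

F = 0.406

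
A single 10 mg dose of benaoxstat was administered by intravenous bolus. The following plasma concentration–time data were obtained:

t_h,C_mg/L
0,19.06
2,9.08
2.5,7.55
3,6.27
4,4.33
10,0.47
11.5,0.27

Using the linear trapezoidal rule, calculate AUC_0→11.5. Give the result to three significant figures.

AUC = 56.0 mg/L·h

Trapezoidal AUC_0→11.5:
  [0→2]: (19.06+9.08)/2 × 2 = 28.14
  [2→2.5]: (9.08+7.55)/2 × 0.5 = 4.1575
  [2.5→3]: (7.55+6.27)/2 × 0.5 = 3.455
  [3→4]: (6.27+4.33)/2 × 1 = 5.3
  [4→10]: (4.33+0.47)/2 × 6 = 14.4
  [10→11.5]: (0.47+0.27)/2 × 1.5 = 0.555
  Sum = 56.0075 mg/L·h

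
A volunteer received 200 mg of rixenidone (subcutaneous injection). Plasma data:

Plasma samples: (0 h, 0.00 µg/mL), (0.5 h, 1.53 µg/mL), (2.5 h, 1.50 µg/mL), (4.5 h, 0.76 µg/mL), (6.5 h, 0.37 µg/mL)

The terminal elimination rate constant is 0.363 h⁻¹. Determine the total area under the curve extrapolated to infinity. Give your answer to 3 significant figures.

AUC = 7.82 µg/mL·h

Trapezoidal AUC_0→6.5:
  [0→0.5]: (0.00+1.53)/2 × 0.5 = 0.3825
  [0.5→2.5]: (1.53+1.50)/2 × 2 = 3.03
  [2.5→4.5]: (1.50+0.76)/2 × 2 = 2.26
  [4.5→6.5]: (0.76+0.37)/2 × 2 = 1.13
  Sum = 6.8025 µg/mL·h
Extrapolated tail: C_last / k_e = 0.37 / 0.363 = 1.019
AUC_0→∞ = 6.8025 + 1.019 = 7.8215 µg/mL·h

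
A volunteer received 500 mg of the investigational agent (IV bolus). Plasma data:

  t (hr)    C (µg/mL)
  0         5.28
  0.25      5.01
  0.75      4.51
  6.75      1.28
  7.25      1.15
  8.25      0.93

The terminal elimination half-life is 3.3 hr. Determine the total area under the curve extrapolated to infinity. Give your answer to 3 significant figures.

Trapezoidal AUC_0→8.25:
  [0→0.25]: (5.28+5.01)/2 × 0.25 = 1.28625
  [0.25→0.75]: (5.01+4.51)/2 × 0.5 = 2.38
  [0.75→6.75]: (4.51+1.28)/2 × 6 = 17.37
  [6.75→7.25]: (1.28+1.15)/2 × 0.5 = 0.6075
  [7.25→8.25]: (1.15+0.93)/2 × 1 = 1.04
  Sum = 22.68375 µg/mL·hr
k_e = ln2 / t½ = 0.693147 / 3.3 = 0.2100 hr^-1
Extrapolated tail: C_last / k_e = 0.93 / 0.21 = 4.429
AUC_0→∞ = 22.68375 + 4.429 = 27.11275 µg/mL·hr

AUC = 27.1 µg/mL·hr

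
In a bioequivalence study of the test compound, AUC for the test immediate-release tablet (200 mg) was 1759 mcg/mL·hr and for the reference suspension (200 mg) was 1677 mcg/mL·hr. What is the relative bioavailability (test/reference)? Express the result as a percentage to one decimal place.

F_rel = (AUC_test/D_test) / (AUC_ref/D_ref)
      = (1759/200) / (1677/200)
      = 8.795 / 8.385 = 1.0489 = 104.89%

F_rel = 104.9%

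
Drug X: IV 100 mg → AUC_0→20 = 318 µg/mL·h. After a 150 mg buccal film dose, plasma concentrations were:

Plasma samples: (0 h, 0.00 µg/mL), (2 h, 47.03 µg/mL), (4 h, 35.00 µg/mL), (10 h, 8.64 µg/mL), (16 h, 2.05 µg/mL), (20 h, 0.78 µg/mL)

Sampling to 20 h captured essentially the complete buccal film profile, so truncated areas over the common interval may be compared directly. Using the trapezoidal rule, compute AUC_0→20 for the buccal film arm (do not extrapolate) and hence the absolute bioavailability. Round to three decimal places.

Trapezoidal AUC_0→20 (buccal film):
  [0→2]: (0.00+47.03)/2 × 2 = 47.03
  [2→4]: (47.03+35.00)/2 × 2 = 82.03
  [4→10]: (35.00+8.64)/2 × 6 = 130.92
  [10→16]: (8.64+2.05)/2 × 6 = 32.07
  [16→20]: (2.05+0.78)/2 × 4 = 5.66
  Sum = 297.71 µg/mL·h
F = (AUC_ev/D_ev)/(AUC_iv/D_iv) = (297.71/150)/(318/100) = 1.98473/3.18 = 0.6241

F = 0.624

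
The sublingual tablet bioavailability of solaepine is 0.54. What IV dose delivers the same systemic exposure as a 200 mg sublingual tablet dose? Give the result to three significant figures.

D_iv = 108 mg

Systemic exposure from an extravascular dose = F × D_ev, so the equivalent IV dose is F × D_ev.
D_iv = F × D_ev = 0.54 × 200 = 108 mg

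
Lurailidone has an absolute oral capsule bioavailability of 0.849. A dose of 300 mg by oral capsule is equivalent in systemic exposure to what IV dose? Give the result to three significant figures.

D_iv = 255 mg

Systemic exposure from an extravascular dose = F × D_ev, so the equivalent IV dose is F × D_ev.
D_iv = F × D_ev = 0.849 × 300 = 254.7 mg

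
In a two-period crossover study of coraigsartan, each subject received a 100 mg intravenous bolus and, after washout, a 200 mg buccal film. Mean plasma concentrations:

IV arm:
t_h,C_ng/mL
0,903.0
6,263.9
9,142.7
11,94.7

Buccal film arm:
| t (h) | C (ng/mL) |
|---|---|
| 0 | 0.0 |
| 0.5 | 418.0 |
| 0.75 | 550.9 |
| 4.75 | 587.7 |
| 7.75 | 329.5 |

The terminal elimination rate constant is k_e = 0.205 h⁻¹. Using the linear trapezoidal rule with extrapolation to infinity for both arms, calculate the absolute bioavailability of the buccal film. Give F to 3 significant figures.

F = 0.570

Trapezoidal AUC_0→11 (IV):
  [0→6]: (903.0+263.9)/2 × 6 = 3500.7
  [6→9]: (263.9+142.7)/2 × 3 = 609.9
  [9→11]: (142.7+94.7)/2 × 2 = 237.4
  Sum = 4348.0 ng/mL·h
IV tail: 94.7/0.205 = 461.951; AUC_iv,0→∞ = 4348.0 + 461.951 = 4809.951 ng/mL·h
Trapezoidal AUC_0→7.75 (buccal film):
  [0→0.5]: (0.0+418.0)/2 × 0.5 = 104.5
  [0.5→0.75]: (418.0+550.9)/2 × 0.25 = 121.1125
  [0.75→4.75]: (550.9+587.7)/2 × 4 = 2277.2
  [4.75→7.75]: (587.7+329.5)/2 × 3 = 1375.8
  Sum = 3878.6125 ng/mL·h
buccal film tail: 329.5/0.205 = 1607.317; AUC_ev,0→∞ = 3878.6125 + 1607.317 = 5485.9295 ng/mL·h
F = (AUC_ev/D_ev)/(AUC_iv/D_iv) = (5485.9295/200)/(4809.951/100) = 27.4296/48.09951 = 0.5703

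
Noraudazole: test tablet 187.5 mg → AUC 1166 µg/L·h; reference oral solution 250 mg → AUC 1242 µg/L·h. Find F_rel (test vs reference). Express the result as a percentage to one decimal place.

F_rel = 125.2%

F_rel = (AUC_test/D_test) / (AUC_ref/D_ref)
      = (1166/187.5) / (1242/250)
      = 6.21867 / 4.968 = 1.2517 = 125.17%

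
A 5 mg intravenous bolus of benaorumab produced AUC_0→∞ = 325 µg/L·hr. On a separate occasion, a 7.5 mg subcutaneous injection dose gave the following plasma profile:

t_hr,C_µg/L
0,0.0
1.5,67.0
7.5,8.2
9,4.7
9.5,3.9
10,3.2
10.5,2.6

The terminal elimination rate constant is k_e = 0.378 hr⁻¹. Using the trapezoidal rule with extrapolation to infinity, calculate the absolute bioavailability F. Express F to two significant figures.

F = 0.61

Trapezoidal AUC_0→10.5 (subcutaneous injection):
  [0→1.5]: (0.0+67.0)/2 × 1.5 = 50.25
  [1.5→7.5]: (67.0+8.2)/2 × 6 = 225.6
  [7.5→9]: (8.2+4.7)/2 × 1.5 = 9.675
  [9→9.5]: (4.7+3.9)/2 × 0.5 = 2.15
  [9.5→10]: (3.9+3.2)/2 × 0.5 = 1.775
  [10→10.5]: (3.2+2.6)/2 × 0.5 = 1.45
  Sum = 290.9 µg/L·hr
Tail: C_last/k_e = 2.6/0.378 = 6.878
AUC_0→∞ (subcutaneous injection) = 290.9 + 6.878 = 297.778 µg/L·hr
F = (AUC_ev/D_ev)/(AUC_iv/D_iv) = (297.778/7.5)/(325/5) = 39.7037/65 = 0.6108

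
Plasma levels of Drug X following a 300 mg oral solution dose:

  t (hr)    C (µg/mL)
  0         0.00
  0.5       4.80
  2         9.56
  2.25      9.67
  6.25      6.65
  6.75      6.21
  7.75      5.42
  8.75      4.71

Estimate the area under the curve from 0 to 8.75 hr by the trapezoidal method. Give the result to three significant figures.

AUC = 61.1 µg/mL·hr

Trapezoidal AUC_0→8.75:
  [0→0.5]: (0.00+4.80)/2 × 0.5 = 1.2
  [0.5→2]: (4.80+9.56)/2 × 1.5 = 10.77
  [2→2.25]: (9.56+9.67)/2 × 0.25 = 2.40375
  [2.25→6.25]: (9.67+6.65)/2 × 4 = 32.64
  [6.25→6.75]: (6.65+6.21)/2 × 0.5 = 3.215
  [6.75→7.75]: (6.21+5.42)/2 × 1 = 5.815
  [7.75→8.75]: (5.42+4.71)/2 × 1 = 5.065
  Sum = 61.10875 µg/mL·hr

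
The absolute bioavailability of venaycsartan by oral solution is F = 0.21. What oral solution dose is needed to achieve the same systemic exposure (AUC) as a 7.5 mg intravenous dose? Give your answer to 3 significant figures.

For equal systemic exposure: F × D_ev = D_iv
D_ev = D_iv / F = 7.5 / 0.21 = 35.7143 mg

D_oral = 35.7 mg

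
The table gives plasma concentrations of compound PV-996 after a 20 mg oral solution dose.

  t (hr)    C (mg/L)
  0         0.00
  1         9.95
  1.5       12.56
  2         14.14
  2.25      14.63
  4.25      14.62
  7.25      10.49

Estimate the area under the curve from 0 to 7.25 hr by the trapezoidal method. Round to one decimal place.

Trapezoidal AUC_0→7.25:
  [0→1]: (0.00+9.95)/2 × 1 = 4.975
  [1→1.5]: (9.95+12.56)/2 × 0.5 = 5.6275
  [1.5→2]: (12.56+14.14)/2 × 0.5 = 6.675
  [2→2.25]: (14.14+14.63)/2 × 0.25 = 3.59625
  [2.25→4.25]: (14.63+14.62)/2 × 2 = 29.25
  [4.25→7.25]: (14.62+10.49)/2 × 3 = 37.665
  Sum = 87.78875 mg/L·hr

AUC = 87.8 mg/L·hr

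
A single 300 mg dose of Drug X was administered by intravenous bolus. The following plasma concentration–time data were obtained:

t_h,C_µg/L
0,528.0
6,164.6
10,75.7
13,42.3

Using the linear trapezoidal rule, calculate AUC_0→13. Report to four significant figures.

AUC = 2735 µg/L·h

Trapezoidal AUC_0→13:
  [0→6]: (528.0+164.6)/2 × 6 = 2077.8
  [6→10]: (164.6+75.7)/2 × 4 = 480.6
  [10→13]: (75.7+42.3)/2 × 3 = 177.0
  Sum = 2735.4 µg/L·h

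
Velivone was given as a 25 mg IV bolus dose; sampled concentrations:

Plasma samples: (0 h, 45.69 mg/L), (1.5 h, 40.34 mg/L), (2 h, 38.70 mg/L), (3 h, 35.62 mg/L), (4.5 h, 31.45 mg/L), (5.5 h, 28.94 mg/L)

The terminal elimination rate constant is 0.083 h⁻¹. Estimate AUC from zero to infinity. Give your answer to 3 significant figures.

Trapezoidal AUC_0→5.5:
  [0→1.5]: (45.69+40.34)/2 × 1.5 = 64.5225
  [1.5→2]: (40.34+38.70)/2 × 0.5 = 19.76
  [2→3]: (38.70+35.62)/2 × 1 = 37.16
  [3→4.5]: (35.62+31.45)/2 × 1.5 = 50.3025
  [4.5→5.5]: (31.45+28.94)/2 × 1 = 30.195
  Sum = 201.94 mg/L·h
Extrapolated tail: C_last / k_e = 28.94 / 0.083 = 348.675
AUC_0→∞ = 201.94 + 348.675 = 550.615 mg/L·h

AUC = 551 mg/L·h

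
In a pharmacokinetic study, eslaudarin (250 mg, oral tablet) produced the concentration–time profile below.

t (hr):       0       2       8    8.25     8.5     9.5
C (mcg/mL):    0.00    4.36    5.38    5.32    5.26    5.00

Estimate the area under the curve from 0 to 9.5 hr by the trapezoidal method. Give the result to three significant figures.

AUC = 41.4 mcg/mL·hr

Trapezoidal AUC_0→9.5:
  [0→2]: (0.00+4.36)/2 × 2 = 4.36
  [2→8]: (4.36+5.38)/2 × 6 = 29.22
  [8→8.25]: (5.38+5.32)/2 × 0.25 = 1.3375
  [8.25→8.5]: (5.32+5.26)/2 × 0.25 = 1.3225
  [8.5→9.5]: (5.26+5.00)/2 × 1 = 5.13
  Sum = 41.37 mcg/mL·hr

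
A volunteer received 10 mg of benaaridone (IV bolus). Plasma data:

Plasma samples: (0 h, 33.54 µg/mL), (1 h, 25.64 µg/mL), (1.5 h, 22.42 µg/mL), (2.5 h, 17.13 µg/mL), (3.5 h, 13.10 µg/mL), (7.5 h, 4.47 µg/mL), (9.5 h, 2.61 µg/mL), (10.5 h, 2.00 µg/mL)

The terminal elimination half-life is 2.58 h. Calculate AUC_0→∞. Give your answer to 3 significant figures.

AUC = 128 µg/mL·h

Trapezoidal AUC_0→10.5:
  [0→1]: (33.54+25.64)/2 × 1 = 29.59
  [1→1.5]: (25.64+22.42)/2 × 0.5 = 12.015
  [1.5→2.5]: (22.42+17.13)/2 × 1 = 19.775
  [2.5→3.5]: (17.13+13.10)/2 × 1 = 15.115
  [3.5→7.5]: (13.10+4.47)/2 × 4 = 35.14
  [7.5→9.5]: (4.47+2.61)/2 × 2 = 7.08
  [9.5→10.5]: (2.61+2.00)/2 × 1 = 2.305
  Sum = 121.02 µg/mL·h
k_e = ln2 / t½ = 0.693147 / 2.58 = 0.2687 h^-1
Extrapolated tail: C_last / k_e = 2.00 / 0.2687 = 7.443
AUC_0→∞ = 121.02 + 7.443 = 128.463 µg/mL·h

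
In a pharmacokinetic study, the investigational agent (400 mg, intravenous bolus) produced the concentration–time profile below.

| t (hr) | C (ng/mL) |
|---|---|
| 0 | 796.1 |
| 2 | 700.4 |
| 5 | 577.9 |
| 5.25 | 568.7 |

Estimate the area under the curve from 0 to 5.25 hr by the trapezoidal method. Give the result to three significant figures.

Trapezoidal AUC_0→5.25:
  [0→2]: (796.1+700.4)/2 × 2 = 1496.5
  [2→5]: (700.4+577.9)/2 × 3 = 1917.45
  [5→5.25]: (577.9+568.7)/2 × 0.25 = 143.325
  Sum = 3557.275 ng/mL·hr

AUC = 3560 ng/mL·hr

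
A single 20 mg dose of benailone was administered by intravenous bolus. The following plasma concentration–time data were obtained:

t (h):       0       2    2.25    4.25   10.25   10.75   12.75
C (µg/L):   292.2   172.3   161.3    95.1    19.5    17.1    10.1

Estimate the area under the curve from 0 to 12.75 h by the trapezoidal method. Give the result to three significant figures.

AUC = 1140 µg/L·h

Trapezoidal AUC_0→12.75:
  [0→2]: (292.2+172.3)/2 × 2 = 464.5
  [2→2.25]: (172.3+161.3)/2 × 0.25 = 41.7
  [2.25→4.25]: (161.3+95.1)/2 × 2 = 256.4
  [4.25→10.25]: (95.1+19.5)/2 × 6 = 343.8
  [10.25→10.75]: (19.5+17.1)/2 × 0.5 = 9.15
  [10.75→12.75]: (17.1+10.1)/2 × 2 = 27.2
  Sum = 1142.75 µg/L·h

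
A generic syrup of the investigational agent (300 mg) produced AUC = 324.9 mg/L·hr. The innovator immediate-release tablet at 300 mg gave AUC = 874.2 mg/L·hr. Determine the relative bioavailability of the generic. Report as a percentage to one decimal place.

F_rel = 37.2%

F_rel = (AUC_test/D_test) / (AUC_ref/D_ref)
      = (324.9/300) / (874.2/300)
      = 1.083 / 2.914 = 0.3717 = 37.17%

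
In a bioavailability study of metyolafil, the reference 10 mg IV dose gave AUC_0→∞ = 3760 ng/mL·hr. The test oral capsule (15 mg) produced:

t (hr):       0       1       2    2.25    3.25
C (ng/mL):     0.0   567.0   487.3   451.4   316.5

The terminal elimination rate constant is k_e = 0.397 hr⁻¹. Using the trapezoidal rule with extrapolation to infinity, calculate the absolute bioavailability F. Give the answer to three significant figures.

F = 0.374

Trapezoidal AUC_0→3.25 (oral capsule):
  [0→1]: (0.0+567.0)/2 × 1 = 283.5
  [1→2]: (567.0+487.3)/2 × 1 = 527.15
  [2→2.25]: (487.3+451.4)/2 × 0.25 = 117.3375
  [2.25→3.25]: (451.4+316.5)/2 × 1 = 383.95
  Sum = 1311.9375 ng/mL·hr
Tail: C_last/k_e = 316.5/0.397 = 797.229
AUC_0→∞ (oral capsule) = 1311.9375 + 797.229 = 2109.1665 ng/mL·hr
F = (AUC_ev/D_ev)/(AUC_iv/D_iv) = (2109.1665/15)/(3760/10) = 140.6111/376 = 0.3740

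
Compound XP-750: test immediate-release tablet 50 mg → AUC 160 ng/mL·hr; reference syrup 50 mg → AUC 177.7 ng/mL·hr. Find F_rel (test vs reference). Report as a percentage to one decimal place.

F_rel = (AUC_test/D_test) / (AUC_ref/D_ref)
      = (160/50) / (177.7/50)
      = 3.2 / 3.554 = 0.9004 = 90.04%

F_rel = 90.0%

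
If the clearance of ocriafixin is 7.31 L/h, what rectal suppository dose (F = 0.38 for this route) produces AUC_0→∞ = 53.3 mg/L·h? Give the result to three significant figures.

Dose = CL × AUC_0→∞ / F
     = 7.31 × 53.3 / 0.38 = 1025.32 mg

Dose = 1030 mg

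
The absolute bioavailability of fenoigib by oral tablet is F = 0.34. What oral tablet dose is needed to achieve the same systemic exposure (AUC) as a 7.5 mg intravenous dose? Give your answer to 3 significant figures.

D_oral = 22.1 mg

For equal systemic exposure: F × D_ev = D_iv
D_ev = D_iv / F = 7.5 / 0.34 = 22.0588 mg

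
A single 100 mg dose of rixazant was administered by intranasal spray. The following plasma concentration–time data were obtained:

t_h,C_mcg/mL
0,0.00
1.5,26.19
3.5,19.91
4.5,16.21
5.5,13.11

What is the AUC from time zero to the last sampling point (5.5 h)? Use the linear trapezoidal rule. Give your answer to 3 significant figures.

Trapezoidal AUC_0→5.5:
  [0→1.5]: (0.00+26.19)/2 × 1.5 = 19.6425
  [1.5→3.5]: (26.19+19.91)/2 × 2 = 46.1
  [3.5→4.5]: (19.91+16.21)/2 × 1 = 18.06
  [4.5→5.5]: (16.21+13.11)/2 × 1 = 14.66
  Sum = 98.4625 mcg/mL·h

AUC = 98.5 mcg/mL·h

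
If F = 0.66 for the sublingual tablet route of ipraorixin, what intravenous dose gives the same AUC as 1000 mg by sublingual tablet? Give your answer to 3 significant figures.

D_iv = 660 mg

Systemic exposure from an extravascular dose = F × D_ev, so the equivalent IV dose is F × D_ev.
D_iv = F × D_ev = 0.66 × 1000 = 660 mg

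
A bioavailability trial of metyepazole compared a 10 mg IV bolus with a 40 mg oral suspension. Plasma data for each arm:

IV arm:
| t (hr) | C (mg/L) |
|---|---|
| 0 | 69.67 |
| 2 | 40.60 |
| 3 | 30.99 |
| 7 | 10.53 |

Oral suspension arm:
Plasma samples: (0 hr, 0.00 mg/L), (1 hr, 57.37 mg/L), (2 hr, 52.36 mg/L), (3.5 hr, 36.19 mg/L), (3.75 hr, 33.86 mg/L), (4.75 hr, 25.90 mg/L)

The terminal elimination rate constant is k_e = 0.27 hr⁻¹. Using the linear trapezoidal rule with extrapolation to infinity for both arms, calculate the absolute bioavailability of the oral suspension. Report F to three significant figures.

F = 0.265

Trapezoidal AUC_0→7 (IV):
  [0→2]: (69.67+40.60)/2 × 2 = 110.27
  [2→3]: (40.60+30.99)/2 × 1 = 35.795
  [3→7]: (30.99+10.53)/2 × 4 = 83.04
  Sum = 229.105 mg/L·hr
IV tail: 10.53/0.27 = 39.000; AUC_iv,0→∞ = 229.105 + 39.000 = 268.105 mg/L·hr
Trapezoidal AUC_0→4.75 (oral suspension):
  [0→1]: (0.00+57.37)/2 × 1 = 28.685
  [1→2]: (57.37+52.36)/2 × 1 = 54.865
  [2→3.5]: (52.36+36.19)/2 × 1.5 = 66.4125
  [3.5→3.75]: (36.19+33.86)/2 × 0.25 = 8.75625
  [3.75→4.75]: (33.86+25.90)/2 × 1 = 29.88
  Sum = 188.59875 mg/L·hr
oral suspension tail: 25.90/0.27 = 95.926; AUC_ev,0→∞ = 188.59875 + 95.926 = 284.52475 mg/L·hr
F = (AUC_ev/D_ev)/(AUC_iv/D_iv) = (284.52475/40)/(268.105/10) = 7.11312/26.8105 = 0.2653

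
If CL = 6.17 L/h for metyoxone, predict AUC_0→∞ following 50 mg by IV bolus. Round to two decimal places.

AUC = 8.10 mg/L·h

AUC_0→∞ = Dose_iv / CL
        = 50 / 6.17 = 8.10373 mg/L·h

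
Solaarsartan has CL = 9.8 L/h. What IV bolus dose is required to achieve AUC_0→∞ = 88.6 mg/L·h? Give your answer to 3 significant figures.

Dose_iv = CL × AUC_0→∞
     = 9.8 × 88.6 = 868.28 mg

Dose = 868 mg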